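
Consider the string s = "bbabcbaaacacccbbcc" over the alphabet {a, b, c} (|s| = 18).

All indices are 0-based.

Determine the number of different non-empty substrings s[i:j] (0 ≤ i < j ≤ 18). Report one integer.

148

rank→(start, suffix):
  0 → (6, 'aaacacccbbcc')
  1 → (7, 'aacacccbbcc')
  2 → (2, 'abcbaaacacccbbcc')
  3 → (8, 'acacccbbcc')
  4 → (10, 'acccbbcc')
  5 → (5, 'baaacacccbbcc')
  6 → (1, 'babcbaaacacccbbcc')
  7 → (0, 'bbabcbaaacacccbbcc')
  8 → (14, 'bbcc')
  9 → (3, 'bcbaaacacccbbcc')
  10 → (15, 'bcc')
  11 → (17, 'c')
  12 → (9, 'cacccbbcc')
  13 → (4, 'cbaaacacccbbcc')
  14 → (13, 'cbbcc')
  15 → (16, 'cc')
  16 → (12, 'ccbbcc')
  17 → (11, 'cccbbcc')

SA = [6, 7, 2, 8, 10, 5, 1, 0, 14, 3, 15, 17, 9, 4, 13, 16, 12, 11]
i: (SA[i-1],SA[i]) lcp shared
  1: (6,7) 2 'aa'
  2: (7,2) 1 'a'
  3: (2,8) 1 'a'
  4: (8,10) 2 'ac'
  5: (10,5) 0 ''
  6: (5,1) 2 'ba'
  7: (1,0) 1 'b'
  8: (0,14) 2 'bb'
  9: (14,3) 1 'b'
  10: (3,15) 2 'bc'
  11: (15,17) 0 ''
  12: (17,9) 1 'c'
  13: (9,4) 1 'c'
  14: (4,13) 2 'cb'
  15: (13,16) 1 'c'
  16: (16,12) 2 'cc'
  17: (12,11) 2 'cc'

n(n+1)/2 = 18·19/2 = 171
Σ LCP = 0 + 2 + 1 + 1 + 2 + 0 + 2 + 1 + 2 + 1 + 2 + 0 + 1 + 1 + 2 + 1 + 2 + 2 = 23
distinct = 171 − 23 = 148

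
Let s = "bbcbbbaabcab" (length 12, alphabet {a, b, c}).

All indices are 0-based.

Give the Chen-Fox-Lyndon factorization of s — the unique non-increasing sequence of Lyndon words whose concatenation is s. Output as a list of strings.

["bbc", "b", "b", "b", "aabcab"]

emit factor 1: 'bbc' (i=0, period=3)
emit factor 2: 'b' (i=3, period=1)
emit factor 3: 'b' (i=4, period=1)
emit factor 4: 'b' (i=5, period=1)
emit factor 5: 'aabcab' (i=6, period=6)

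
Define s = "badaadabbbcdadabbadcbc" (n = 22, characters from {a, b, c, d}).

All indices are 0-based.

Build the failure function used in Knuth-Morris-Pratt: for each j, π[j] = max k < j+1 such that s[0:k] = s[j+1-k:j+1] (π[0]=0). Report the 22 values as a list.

[0, 0, 0, 0, 0, 0, 0, 1, 1, 1, 0, 0, 0, 0, 0, 1, 1, 2, 3, 0, 1, 0]

π[0] = 0
j=1 s[j]='a': π[1]=0 (border '')
j=2 s[j]='d': π[2]=0 (border '')
j=3 s[j]='a': π[3]=0 (border '')
j=4 s[j]='a': π[4]=0 (border '')
j=5 s[j]='d': π[5]=0 (border '')
j=6 s[j]='a': π[6]=0 (border '')
j=7 s[j]='b': π[7]=1 (border 'b')
j=8 s[j]='b': k: 1→0; π[8]=1 (border 'b')
j=9 s[j]='b': k: 1→0; π[9]=1 (border 'b')
j=10 s[j]='c': k: 1→0; π[10]=0 (border '')
j=11 s[j]='d': π[11]=0 (border '')
j=12 s[j]='a': π[12]=0 (border '')
j=13 s[j]='d': π[13]=0 (border '')
j=14 s[j]='a': π[14]=0 (border '')
j=15 s[j]='b': π[15]=1 (border 'b')
j=16 s[j]='b': k: 1→0; π[16]=1 (border 'b')
j=17 s[j]='a': π[17]=2 (border 'ba')
j=18 s[j]='d': π[18]=3 (border 'bad')
j=19 s[j]='c': k: 3→0; π[19]=0 (border '')
j=20 s[j]='b': π[20]=1 (border 'b')
j=21 s[j]='c': k: 1→0; π[21]=0 (border '')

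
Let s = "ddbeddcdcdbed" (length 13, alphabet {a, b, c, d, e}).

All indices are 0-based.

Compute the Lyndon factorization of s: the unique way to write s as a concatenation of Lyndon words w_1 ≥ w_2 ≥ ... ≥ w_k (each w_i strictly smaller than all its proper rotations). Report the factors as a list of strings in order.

["d", "d", "beddcdcd", "bed"]

emit factor 1: 'd' (i=0, period=1)
emit factor 2: 'd' (i=1, period=1)
emit factor 3: 'beddcdcd' (i=2, period=8)
emit factor 4: 'bed' (i=10, period=3)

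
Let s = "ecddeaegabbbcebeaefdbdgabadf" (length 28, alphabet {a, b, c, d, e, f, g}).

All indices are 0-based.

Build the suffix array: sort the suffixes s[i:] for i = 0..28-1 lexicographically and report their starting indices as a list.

rank→(start, suffix):
  0 → (23, 'abadf')
  1 → (8, 'abbbcebeaefdbdgabadf')
  2 → (25, 'adf')
  3 → (16, 'aefdbdgabadf')
  4 → (5, 'aegabbbcebeaefdbdgabadf')
  5 → (24, 'badf')
  6 → (9, 'bbbcebeaefdbdgabadf')
  7 → (10, 'bbcebeaefdbdgabadf')
  8 → (11, 'bcebeaefdbdgabadf')
  9 → (20, 'bdgabadf')
  10 → (14, 'beaefdbdgabadf')
  11 → (1, 'cddeaegabbbcebeaefdbdgabadf')
  12 → (12, 'cebeaefdbdgabadf')
  13 → (19, 'dbdgabadf')
  14 → (2, 'ddeaegabbbcebeaefdbdgabadf')
  15 → (3, 'deaegabbbcebeaefdbdgabadf')
  16 → (26, 'df')
  17 → (21, 'dgabadf')
  18 → (15, 'eaefdbdgabadf')
  19 → (4, 'eaegabbbcebeaefdbdgabadf')
  20 → (13, 'ebeaefdbdgabadf')
  21 → (0, 'ecddeaegabbbcebeaefdbdgabadf')
  22 → (17, 'efdbdgabadf')
  23 → (6, 'egabbbcebeaefdbdgabadf')
  24 → (27, 'f')
  25 → (18, 'fdbdgabadf')
  26 → (22, 'gabadf')
  27 → (7, 'gabbbcebeaefdbdgabadf')

[23, 8, 25, 16, 5, 24, 9, 10, 11, 20, 14, 1, 12, 19, 2, 3, 26, 21, 15, 4, 13, 0, 17, 6, 27, 18, 22, 7]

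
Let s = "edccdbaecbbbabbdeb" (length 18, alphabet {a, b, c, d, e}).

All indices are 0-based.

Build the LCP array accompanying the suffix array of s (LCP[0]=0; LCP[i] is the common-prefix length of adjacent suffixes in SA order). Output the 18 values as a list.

[0, 1, 0, 1, 2, 1, 2, 2, 1, 0, 1, 1, 0, 1, 1, 0, 1, 1]

rank | idx | suffix
   0 |  12 | abbdeb
   1 |   6 | aecbbbabbdeb
   2 |  17 | b
   3 |  11 | babbdeb
   4 |   5 | baecbbbabbdeb
   5 |  10 | bbabbdeb
   6 |   9 | bbbabbdeb
   7 |  13 | bbdeb
   8 |  14 | bdeb
   9 |   8 | cbbbabbdeb
  10 |   2 | ccdbaecbbbabbdeb
  11 |   3 | cdbaecbbbabbdeb
  12 |   4 | dbaecbbbabbdeb
  13 |   1 | dccdbaecbbbabbdeb
  14 |  15 | deb
  15 |  16 | eb
  16 |   7 | ecbbbabbdeb
  17 |   0 | edccdbaecbbbabbdeb

SA = [12, 6, 17, 11, 5, 10, 9, 13, 14, 8, 2, 3, 4, 1, 15, 16, 7, 0]
i: (SA[i-1],SA[i]) lcp shared
  1: (12,6) 1 'a'
  2: (6,17) 0 ''
  3: (17,11) 1 'b'
  4: (11,5) 2 'ba'
  5: (5,10) 1 'b'
  6: (10,9) 2 'bb'
  7: (9,13) 2 'bb'
  8: (13,14) 1 'b'
  9: (14,8) 0 ''
  10: (8,2) 1 'c'
  11: (2,3) 1 'c'
  12: (3,4) 0 ''
  13: (4,1) 1 'd'
  14: (1,15) 1 'd'
  15: (15,16) 0 ''
  16: (16,7) 1 'e'
  17: (7,0) 1 'e'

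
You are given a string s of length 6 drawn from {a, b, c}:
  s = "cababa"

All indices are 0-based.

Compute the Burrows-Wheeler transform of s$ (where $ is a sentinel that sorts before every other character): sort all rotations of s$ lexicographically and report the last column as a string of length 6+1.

rank  rotation last
    0  $cababa  a
    1  a$cabab  b
    2  aba$cab  b
    3  ababa$c  c
    4  ba$caba  a
    5  baba$ca  a
    6  cababa$  $

abbcaa$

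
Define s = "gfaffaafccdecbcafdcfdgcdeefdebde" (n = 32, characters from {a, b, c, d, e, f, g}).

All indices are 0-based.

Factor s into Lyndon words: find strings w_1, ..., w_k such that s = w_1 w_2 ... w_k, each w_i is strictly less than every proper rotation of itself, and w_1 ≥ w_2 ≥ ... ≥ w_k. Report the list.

["g", "f", "aff", "aafccdecbcafdcfdgcdeefdebde"]

emit factor 1: 'g' (i=0, period=1)
emit factor 2: 'f' (i=1, period=1)
emit factor 3: 'aff' (i=2, period=3)
emit factor 4: 'aafccdecbcafdcfdgcdeefdebde' (i=5, period=27)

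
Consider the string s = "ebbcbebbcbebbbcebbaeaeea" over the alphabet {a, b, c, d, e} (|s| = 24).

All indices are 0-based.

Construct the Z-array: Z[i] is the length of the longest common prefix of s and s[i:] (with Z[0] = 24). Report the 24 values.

[24, 0, 0, 0, 0, 8, 0, 0, 0, 0, 3, 0, 0, 0, 0, 3, 0, 0, 0, 1, 0, 1, 1, 0]

Z[0]=24
i=1: outside box; Z[1]=0
i=2: outside box; Z[2]=0
i=3: outside box; Z[3]=0
i=4: outside box; Z[4]=0
i=5: outside box; Z[5]=8 extend→box=[5,13)
i=6: min(r-i=7, Z[1]=0)=0; Z[6]=0
i=7: min(r-i=6, Z[2]=0)=0; Z[7]=0
i=8: min(r-i=5, Z[3]=0)=0; Z[8]=0
i=9: min(r-i=4, Z[4]=0)=0; Z[9]=0
i=10: min(r-i=3, Z[5]=8)=3; Z[10]=3
i=11: min(r-i=2, Z[6]=0)=0; Z[11]=0
i=12: min(r-i=1, Z[7]=0)=0; Z[12]=0
i=13: outside box; Z[13]=0
i=14: outside box; Z[14]=0
i=15: outside box; Z[15]=3 extend→box=[15,18)
i=16: min(r-i=2, Z[1]=0)=0; Z[16]=0
i=17: min(r-i=1, Z[2]=0)=0; Z[17]=0
i=18: outside box; Z[18]=0
i=19: outside box; Z[19]=1 extend→box=[19,20)
i=20: outside box; Z[20]=0
i=21: outside box; Z[21]=1 extend→box=[21,22)
i=22: outside box; Z[22]=1 extend→box=[22,23)
i=23: outside box; Z[23]=0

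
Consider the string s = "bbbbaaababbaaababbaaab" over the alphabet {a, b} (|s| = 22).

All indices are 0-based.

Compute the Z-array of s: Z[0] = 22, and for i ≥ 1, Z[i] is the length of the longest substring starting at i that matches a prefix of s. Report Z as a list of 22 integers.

Z[0]=22
i=1: outside box; Z[1]=3 grow→box=[1,4)
i=2: min(r-i=2, Z[1]=3)=2; Z[2]=2
i=3: min(r-i=1, Z[2]=2)=1; Z[3]=1
i=4: outside box; Z[4]=0
i=5: outside box; Z[5]=0
i=6: outside box; Z[6]=0
i=7: outside box; Z[7]=1 grow→box=[7,8)
i=8: outside box; Z[8]=0
i=9: outside box; Z[9]=2 grow→box=[9,11)
i=10: min(r-i=1, Z[1]=3)=1; Z[10]=1
i=11: outside box; Z[11]=0
i=12: outside box; Z[12]=0
i=13: outside box; Z[13]=0
i=14: outside box; Z[14]=1 grow→box=[14,15)
i=15: outside box; Z[15]=0
i=16: outside box; Z[16]=2 grow→box=[16,18)
i=17: min(r-i=1, Z[1]=3)=1; Z[17]=1
i=18: outside box; Z[18]=0
i=19: outside box; Z[19]=0
i=20: outside box; Z[20]=0
i=21: outside box; Z[21]=1 grow→box=[21,22)

[22, 3, 2, 1, 0, 0, 0, 1, 0, 2, 1, 0, 0, 0, 1, 0, 2, 1, 0, 0, 0, 1]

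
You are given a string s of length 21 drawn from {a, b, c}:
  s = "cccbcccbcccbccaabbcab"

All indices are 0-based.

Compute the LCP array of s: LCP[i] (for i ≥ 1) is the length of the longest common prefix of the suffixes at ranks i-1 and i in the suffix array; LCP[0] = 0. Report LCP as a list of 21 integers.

[0, 1, 2, 0, 1, 1, 2, 3, 7, 0, 2, 1, 4, 8, 1, 2, 5, 9, 2, 6, 10]

rank→(start, suffix):
  0 → (14, 'aabbcab')
  1 → (19, 'ab')
  2 → (15, 'abbcab')
  3 → (20, 'b')
  4 → (16, 'bbcab')
  5 → (17, 'bcab')
  6 → (11, 'bccaabbcab')
  7 → (7, 'bcccbccaabbcab')
  8 → (3, 'bcccbcccbccaabbcab')
  9 → (13, 'caabbcab')
  10 → (18, 'cab')
  11 → (10, 'cbccaabbcab')
  12 → (6, 'cbcccbccaabbcab')
  13 → (2, 'cbcccbcccbccaabbcab')
  14 → (12, 'ccaabbcab')
  15 → (9, 'ccbccaabbcab')
  16 → (5, 'ccbcccbccaabbcab')
  17 → (1, 'ccbcccbcccbccaabbcab')
  18 → (8, 'cccbccaabbcab')
  19 → (4, 'cccbcccbccaabbcab')
  20 → (0, 'cccbcccbcccbccaabbcab')

SA = [14, 19, 15, 20, 16, 17, 11, 7, 3, 13, 18, 10, 6, 2, 12, 9, 5, 1, 8, 4, 0]
i: (SA[i-1],SA[i]) lcp shared
  1: (14,19) 1 'a'
  2: (19,15) 2 'ab'
  3: (15,20) 0 ''
  4: (20,16) 1 'b'
  5: (16,17) 1 'b'
  6: (17,11) 2 'bc'
  7: (11,7) 3 'bcc'
  8: (7,3) 7 'bcccbcc'
  9: (3,13) 0 ''
  10: (13,18) 2 'ca'
  11: (18,10) 1 'c'
  12: (10,6) 4 'cbcc'
  13: (6,2) 8 'cbcccbcc'
  14: (2,12) 1 'c'
  15: (12,9) 2 'cc'
  16: (9,5) 5 'ccbcc'
  17: (5,1) 9 'ccbcccbcc'
  18: (1,8) 2 'cc'
  19: (8,4) 6 'cccbcc'
  20: (4,0) 10 'cccbcccbcc'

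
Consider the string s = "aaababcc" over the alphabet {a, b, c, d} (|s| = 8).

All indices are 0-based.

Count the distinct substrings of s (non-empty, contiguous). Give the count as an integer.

29

rank | idx | suffix
   0 |   0 | aaababcc
   1 |   1 | aababcc
   2 |   2 | ababcc
   3 |   4 | abcc
   4 |   3 | babcc
   5 |   5 | bcc
   6 |   7 | c
   7 |   6 | cc

SA = [0, 1, 2, 4, 3, 5, 7, 6]
i: (SA[i-1],SA[i]) lcp shared
  1: (0,1) 2 'aa'
  2: (1,2) 1 'a'
  3: (2,4) 2 'ab'
  4: (4,3) 0 ''
  5: (3,5) 1 'b'
  6: (5,7) 0 ''
  7: (7,6) 1 'c'

n(n+1)/2 = 8·9/2 = 36
Σ LCP = 0 + 2 + 1 + 2 + 0 + 1 + 0 + 1 = 7
distinct = 36 − 7 = 29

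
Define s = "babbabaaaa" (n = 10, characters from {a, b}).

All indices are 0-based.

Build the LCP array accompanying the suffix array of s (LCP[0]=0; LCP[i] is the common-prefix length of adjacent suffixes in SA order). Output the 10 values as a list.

[0, 1, 2, 3, 1, 2, 0, 2, 3, 1]

sorted suffixes:
  #0 SA[0]=9  'a'
  #1 SA[1]=8  'aa'
  #2 SA[2]=7  'aaa'
  #3 SA[3]=6  'aaaa'
  #4 SA[4]=4  'abaaaa'
  #5 SA[5]=1  'abbabaaaa'
  #6 SA[6]=5  'baaaa'
  #7 SA[7]=3  'babaaaa'
  #8 SA[8]=0  'babbabaaaa'
  #9 SA[9]=2  'bbabaaaa'

SA = [9, 8, 7, 6, 4, 1, 5, 3, 0, 2]
rank  pair      lcp
   1  s[9:],s[8:]  1  'a'
   2  s[8:],s[7:]  2  'aa'
   3  s[7:],s[6:]  3  'aaa'
   4  s[6:],s[4:]  1  'a'
   5  s[4:],s[1:]  2  'ab'
   6  s[1:],s[5:]  0  ''
   7  s[5:],s[3:]  2  'ba'
   8  s[3:],s[0:]  3  'bab'
   9  s[0:],s[2:]  1  'b'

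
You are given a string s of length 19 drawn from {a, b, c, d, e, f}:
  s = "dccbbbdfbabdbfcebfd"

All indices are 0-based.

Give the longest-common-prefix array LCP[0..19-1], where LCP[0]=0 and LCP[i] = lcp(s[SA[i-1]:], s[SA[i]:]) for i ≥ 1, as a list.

rank | idx | suffix
   0 |   9 | abdbfcebfd
   1 |   8 | babdbfcebfd
   2 |   3 | bbbdfbabdbfcebfd
   3 |   4 | bbdfbabdbfcebfd
   4 |  10 | bdbfcebfd
   5 |   5 | bdfbabdbfcebfd
   6 |  12 | bfcebfd
   7 |  16 | bfd
   8 |   2 | cbbbdfbabdbfcebfd
   9 |   1 | ccbbbdfbabdbfcebfd
  10 |  14 | cebfd
  11 |  18 | d
  12 |  11 | dbfcebfd
  13 |   0 | dccbbbdfbabdbfcebfd
  14 |   6 | dfbabdbfcebfd
  15 |  15 | ebfd
  16 |   7 | fbabdbfcebfd
  17 |  13 | fcebfd
  18 |  17 | fd

SA = [9, 8, 3, 4, 10, 5, 12, 16, 2, 1, 14, 18, 11, 0, 6, 15, 7, 13, 17]
i: (SA[i-1],SA[i]) lcp shared
  1: (9,8) 0 ''
  2: (8,3) 1 'b'
  3: (3,4) 2 'bb'
  4: (4,10) 1 'b'
  5: (10,5) 2 'bd'
  6: (5,12) 1 'b'
  7: (12,16) 2 'bf'
  8: (16,2) 0 ''
  9: (2,1) 1 'c'
  10: (1,14) 1 'c'
  11: (14,18) 0 ''
  12: (18,11) 1 'd'
  13: (11,0) 1 'd'
  14: (0,6) 1 'd'
  15: (6,15) 0 ''
  16: (15,7) 0 ''
  17: (7,13) 1 'f'
  18: (13,17) 1 'f'

[0, 0, 1, 2, 1, 2, 1, 2, 0, 1, 1, 0, 1, 1, 1, 0, 0, 1, 1]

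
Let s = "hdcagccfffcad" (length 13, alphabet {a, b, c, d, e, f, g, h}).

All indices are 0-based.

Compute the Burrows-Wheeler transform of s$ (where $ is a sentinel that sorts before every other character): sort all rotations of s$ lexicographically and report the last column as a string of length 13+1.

dccfdgcahffca$

rank  rotation        last
    0  $hdcagccfffcad  d
    1  ad$hdcagccfffc  c
    2  agccfffcad$hdc  c
    3  cad$hdcagccfff  f
    4  cagccfffcad$hd  d
    5  ccfffcad$hdcag  g
    6  cfffcad$hdcagc  c
    7  d$hdcagccfffca  a
    8  dcagccfffcad$h  h
    9  fcad$hdcagccff  f
   10  ffcad$hdcagccf  f
   11  fffcad$hdcagcc  c
   12  gccfffcad$hdca  a
   13  hdcagccfffcad$  $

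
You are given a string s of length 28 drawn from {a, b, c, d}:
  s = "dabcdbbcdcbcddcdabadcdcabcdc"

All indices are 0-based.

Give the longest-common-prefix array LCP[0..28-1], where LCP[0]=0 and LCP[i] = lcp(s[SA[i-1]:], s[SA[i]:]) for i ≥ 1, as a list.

[0, 2, 4, 1, 0, 1, 1, 3, 4, 3, 0, 1, 1, 1, 2, 2, 3, 3, 2, 0, 3, 1, 1, 2, 2, 2, 3, 1]

rank→(start, suffix):
  0 → (16, 'abadcdcabcdc')
  1 → (1, 'abcdbbcdcbcddcdabadcdcabcdc')
  2 → (23, 'abcdc')
  3 → (18, 'adcdcabcdc')
  4 → (17, 'badcdcabcdc')
  5 → (5, 'bbcdcbcddcdabadcdcabcdc')
  6 → (2, 'bcdbbcdcbcddcdabadcdcabcdc')
  7 → (24, 'bcdc')
  8 → (6, 'bcdcbcddcdabadcdcabcdc')
  9 → (10, 'bcddcdabadcdcabcdc')
  10 → (27, 'c')
  11 → (22, 'cabcdc')
  12 → (9, 'cbcddcdabadcdcabcdc')
  13 → (14, 'cdabadcdcabcdc')
  14 → (3, 'cdbbcdcbcddcdabadcdcabcdc')
  15 → (25, 'cdc')
  16 → (20, 'cdcabcdc')
  17 → (7, 'cdcbcddcdabadcdcabcdc')
  18 → (11, 'cddcdabadcdcabcdc')
  19 → (15, 'dabadcdcabcdc')
  20 → (0, 'dabcdbbcdcbcddcdabadcdcabcdc')
  21 → (4, 'dbbcdcbcddcdabadcdcabcdc')
  22 → (26, 'dc')
  23 → (21, 'dcabcdc')
  24 → (8, 'dcbcddcdabadcdcabcdc')
  25 → (13, 'dcdabadcdcabcdc')
  26 → (19, 'dcdcabcdc')
  27 → (12, 'ddcdabadcdcabcdc')

SA = [16, 1, 23, 18, 17, 5, 2, 24, 6, 10, 27, 22, 9, 14, 3, 25, 20, 7, 11, 15, 0, 4, 26, 21, 8, 13, 19, 12]
[i] adj suffixes → lcp
  [1] 16/1 → 2 ('ab')
  [2] 1/23 → 4 ('abcd')
  [3] 23/18 → 1 ('a')
  [4] 18/17 → 0 ('')
  [5] 17/5 → 1 ('b')
  [6] 5/2 → 1 ('b')
  [7] 2/24 → 3 ('bcd')
  [8] 24/6 → 4 ('bcdc')
  [9] 6/10 → 3 ('bcd')
  [10] 10/27 → 0 ('')
  [11] 27/22 → 1 ('c')
  [12] 22/9 → 1 ('c')
  [13] 9/14 → 1 ('c')
  [14] 14/3 → 2 ('cd')
  [15] 3/25 → 2 ('cd')
  [16] 25/20 → 3 ('cdc')
  [17] 20/7 → 3 ('cdc')
  [18] 7/11 → 2 ('cd')
  [19] 11/15 → 0 ('')
  [20] 15/0 → 3 ('dab')
  [21] 0/4 → 1 ('d')
  [22] 4/26 → 1 ('d')
  [23] 26/21 → 2 ('dc')
  [24] 21/8 → 2 ('dc')
  [25] 8/13 → 2 ('dc')
  [26] 13/19 → 3 ('dcd')
  [27] 19/12 → 1 ('d')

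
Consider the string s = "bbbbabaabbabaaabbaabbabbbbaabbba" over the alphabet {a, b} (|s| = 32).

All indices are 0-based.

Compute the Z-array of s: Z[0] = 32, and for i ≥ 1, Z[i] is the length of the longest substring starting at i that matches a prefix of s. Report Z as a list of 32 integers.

Z[0]=32
i=1: outside box; Z[1]=3 grow→box=[1,4)
i=2: min(r-i=2, Z[1]=3)=2; Z[2]=2
i=3: min(r-i=1, Z[2]=2)=1; Z[3]=1
i=4: outside box; Z[4]=0
i=5: outside box; Z[5]=1 grow→box=[5,6)
i=6: outside box; Z[6]=0
i=7: outside box; Z[7]=0
i=8: outside box; Z[8]=2 grow→box=[8,10)
i=9: min(r-i=1, Z[1]=3)=1; Z[9]=1
i=10: outside box; Z[10]=0
i=11: outside box; Z[11]=1 grow→box=[11,12)
i=12: outside box; Z[12]=0
i=13: outside box; Z[13]=0
i=14: outside box; Z[14]=0
i=15: outside box; Z[15]=2 grow→box=[15,17)
i=16: min(r-i=1, Z[1]=3)=1; Z[16]=1
i=17: outside box; Z[17]=0
i=18: outside box; Z[18]=0
i=19: outside box; Z[19]=2 grow→box=[19,21)
i=20: min(r-i=1, Z[1]=3)=1; Z[20]=1
i=21: outside box; Z[21]=0
i=22: outside box; Z[22]=5 grow→box=[22,27)
i=23: min(r-i=4, Z[1]=3)=3; Z[23]=3
i=24: min(r-i=3, Z[2]=2)=2; Z[24]=2
i=25: min(r-i=2, Z[3]=1)=1; Z[25]=1
i=26: min(r-i=1, Z[4]=0)=0; Z[26]=0
i=27: outside box; Z[27]=0
i=28: outside box; Z[28]=3 grow→box=[28,31)
i=29: min(r-i=2, Z[1]=3)=2; Z[29]=2
i=30: min(r-i=1, Z[2]=2)=1; Z[30]=1
i=31: outside box; Z[31]=0

[32, 3, 2, 1, 0, 1, 0, 0, 2, 1, 0, 1, 0, 0, 0, 2, 1, 0, 0, 2, 1, 0, 5, 3, 2, 1, 0, 0, 3, 2, 1, 0]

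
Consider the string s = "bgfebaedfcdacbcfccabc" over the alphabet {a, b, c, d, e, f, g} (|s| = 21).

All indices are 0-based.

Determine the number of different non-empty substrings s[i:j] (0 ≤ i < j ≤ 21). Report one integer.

215

rank→(start, suffix):
  0 → (18, 'abc')
  1 → (11, 'acbcfccabc')
  2 → (5, 'aedfcdacbcfccabc')
  3 → (4, 'baedfcdacbcfccabc')
  4 → (19, 'bc')
  5 → (13, 'bcfccabc')
  6 → (0, 'bgfebaedfcdacbcfccabc')
  7 → (20, 'c')
  8 → (17, 'cabc')
  9 → (12, 'cbcfccabc')
  10 → (16, 'ccabc')
  11 → (9, 'cdacbcfccabc')
  12 → (14, 'cfccabc')
  13 → (10, 'dacbcfccabc')
  14 → (7, 'dfcdacbcfccabc')
  15 → (3, 'ebaedfcdacbcfccabc')
  16 → (6, 'edfcdacbcfccabc')
  17 → (15, 'fccabc')
  18 → (8, 'fcdacbcfccabc')
  19 → (2, 'febaedfcdacbcfccabc')
  20 → (1, 'gfebaedfcdacbcfccabc')

SA = [18, 11, 5, 4, 19, 13, 0, 20, 17, 12, 16, 9, 14, 10, 7, 3, 6, 15, 8, 2, 1]
rank  pair      lcp
   1  s[18:],s[11:]  1  'a'
   2  s[11:],s[5:]  1  'a'
   3  s[5:],s[4:]  0  ''
   4  s[4:],s[19:]  1  'b'
   5  s[19:],s[13:]  2  'bc'
   6  s[13:],s[0:]  1  'b'
   7  s[0:],s[20:]  0  ''
   8  s[20:],s[17:]  1  'c'
   9  s[17:],s[12:]  1  'c'
  10  s[12:],s[16:]  1  'c'
  11  s[16:],s[9:]  1  'c'
  12  s[9:],s[14:]  1  'c'
  13  s[14:],s[10:]  0  ''
  14  s[10:],s[7:]  1  'd'
  15  s[7:],s[3:]  0  ''
  16  s[3:],s[6:]  1  'e'
  17  s[6:],s[15:]  0  ''
  18  s[15:],s[8:]  2  'fc'
  19  s[8:],s[2:]  1  'f'
  20  s[2:],s[1:]  0  ''

n(n+1)/2 = 21·22/2 = 231
Σ LCP = 0 + 1 + 1 + 0 + 1 + 2 + 1 + 0 + 1 + 1 + 1 + 1 + 1 + 0 + 1 + 0 + 1 + 0 + 2 + 1 + 0 = 16
distinct = 231 − 16 = 215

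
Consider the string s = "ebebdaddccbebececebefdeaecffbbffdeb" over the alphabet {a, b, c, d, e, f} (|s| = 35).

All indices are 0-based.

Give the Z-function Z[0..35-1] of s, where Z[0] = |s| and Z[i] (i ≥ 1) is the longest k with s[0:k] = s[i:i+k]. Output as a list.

[35, 0, 2, 0, 0, 0, 0, 0, 0, 0, 0, 3, 0, 1, 0, 1, 0, 3, 0, 1, 0, 0, 1, 0, 1, 0, 0, 0, 0, 0, 0, 0, 0, 2, 0]

Z[0]=35
i=1: outside box; Z[1]=0
i=2: outside box; Z[2]=2 extend→box=[2,4)
i=3: min(r-i=1, Z[1]=0)=0; Z[3]=0
i=4: outside box; Z[4]=0
i=5: outside box; Z[5]=0
i=6: outside box; Z[6]=0
i=7: outside box; Z[7]=0
i=8: outside box; Z[8]=0
i=9: outside box; Z[9]=0
i=10: outside box; Z[10]=0
i=11: outside box; Z[11]=3 extend→box=[11,14)
i=12: min(r-i=2, Z[1]=0)=0; Z[12]=0
i=13: min(r-i=1, Z[2]=2)=1; Z[13]=1
i=14: outside box; Z[14]=0
i=15: outside box; Z[15]=1 extend→box=[15,16)
i=16: outside box; Z[16]=0
i=17: outside box; Z[17]=3 extend→box=[17,20)
i=18: min(r-i=2, Z[1]=0)=0; Z[18]=0
i=19: min(r-i=1, Z[2]=2)=1; Z[19]=1
i=20: outside box; Z[20]=0
i=21: outside box; Z[21]=0
i=22: outside box; Z[22]=1 extend→box=[22,23)
i=23: outside box; Z[23]=0
i=24: outside box; Z[24]=1 extend→box=[24,25)
i=25: outside box; Z[25]=0
i=26: outside box; Z[26]=0
i=27: outside box; Z[27]=0
i=28: outside box; Z[28]=0
i=29: outside box; Z[29]=0
i=30: outside box; Z[30]=0
i=31: outside box; Z[31]=0
i=32: outside box; Z[32]=0
i=33: outside box; Z[33]=2 extend→box=[33,35)
i=34: min(r-i=1, Z[1]=0)=0; Z[34]=0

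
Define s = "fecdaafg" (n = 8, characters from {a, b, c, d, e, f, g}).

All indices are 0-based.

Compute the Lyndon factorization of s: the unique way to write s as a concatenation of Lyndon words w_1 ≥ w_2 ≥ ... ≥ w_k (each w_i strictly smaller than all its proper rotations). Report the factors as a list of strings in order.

emit factor 1: 'f' (i=0, period=1)
emit factor 2: 'e' (i=1, period=1)
emit factor 3: 'cd' (i=2, period=2)
emit factor 4: 'aafg' (i=4, period=4)

["f", "e", "cd", "aafg"]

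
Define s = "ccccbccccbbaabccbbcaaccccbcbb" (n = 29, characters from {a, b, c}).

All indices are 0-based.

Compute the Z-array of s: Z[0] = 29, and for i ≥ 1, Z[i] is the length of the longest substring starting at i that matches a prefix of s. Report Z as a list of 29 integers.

[29, 3, 2, 1, 0, 5, 3, 2, 1, 0, 0, 0, 0, 0, 2, 1, 0, 0, 1, 0, 0, 6, 3, 2, 1, 0, 1, 0, 0]

Z[0]=29
i=1: outside box; Z[1]=3 extend→box=[1,4)
i=2: min(r-i=2, Z[1]=3)=2; Z[2]=2
i=3: min(r-i=1, Z[2]=2)=1; Z[3]=1
i=4: outside box; Z[4]=0
i=5: outside box; Z[5]=5 extend→box=[5,10)
i=6: min(r-i=4, Z[1]=3)=3; Z[6]=3
i=7: min(r-i=3, Z[2]=2)=2; Z[7]=2
i=8: min(r-i=2, Z[3]=1)=1; Z[8]=1
i=9: min(r-i=1, Z[4]=0)=0; Z[9]=0
i=10: outside box; Z[10]=0
i=11: outside box; Z[11]=0
i=12: outside box; Z[12]=0
i=13: outside box; Z[13]=0
i=14: outside box; Z[14]=2 extend→box=[14,16)
i=15: min(r-i=1, Z[1]=3)=1; Z[15]=1
i=16: outside box; Z[16]=0
i=17: outside box; Z[17]=0
i=18: outside box; Z[18]=1 extend→box=[18,19)
i=19: outside box; Z[19]=0
i=20: outside box; Z[20]=0
i=21: outside box; Z[21]=6 extend→box=[21,27)
i=22: min(r-i=5, Z[1]=3)=3; Z[22]=3
i=23: min(r-i=4, Z[2]=2)=2; Z[23]=2
i=24: min(r-i=3, Z[3]=1)=1; Z[24]=1
i=25: min(r-i=2, Z[4]=0)=0; Z[25]=0
i=26: min(r-i=1, Z[5]=5)=1; Z[26]=1
i=27: outside box; Z[27]=0
i=28: outside box; Z[28]=0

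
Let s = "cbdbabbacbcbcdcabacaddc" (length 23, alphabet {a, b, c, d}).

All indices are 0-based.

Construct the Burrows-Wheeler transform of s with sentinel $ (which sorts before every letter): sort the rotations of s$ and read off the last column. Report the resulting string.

ccbbbcdabacccddaab$bbdca

rank  rotation                  last
    0  $cbdbabbacbcbcdcabacaddc  c
    1  abacaddc$cbdbabbacbcbcdc  c
    2  abbacbcbcdcabacaddc$cbdb  b
    3  acaddc$cbdbabbacbcbcdcab  b
    4  acbcbcdcabacaddc$cbdbabb  b
    5  addc$cbdbabbacbcbcdcabac  c
    6  babbacbcbcdcabacaddc$cbd  d
    7  bacaddc$cbdbabbacbcbcdca  a
    8  bacbcbcdcabacaddc$cbdbab  b
    9  bbacbcbcdcabacaddc$cbdba  a
   10  bcbcdcabacaddc$cbdbabbac  c
   11  bcdcabacaddc$cbdbabbacbc  c
   12  bdbabbacbcbcdcabacaddc$c  c
   13  c$cbdbabbacbcbcdcabacadd  d
   14  cabacaddc$cbdbabbacbcbcd  d
   15  caddc$cbdbabbacbcbcdcaba  a
   16  cbcbcdcabacaddc$cbdbabba  a
   17  cbcdcabacaddc$cbdbabbacb  b
   18  cbdbabbacbcbcdcabacaddc$  $
   19  cdcabacaddc$cbdbabbacbcb  b
   20  dbabbacbcbcdcabacaddc$cb  b
   21  dc$cbdbabbacbcbcdcabacad  d
   22  dcabacaddc$cbdbabbacbcbc  c
   23  ddc$cbdbabbacbcbcdcabaca  a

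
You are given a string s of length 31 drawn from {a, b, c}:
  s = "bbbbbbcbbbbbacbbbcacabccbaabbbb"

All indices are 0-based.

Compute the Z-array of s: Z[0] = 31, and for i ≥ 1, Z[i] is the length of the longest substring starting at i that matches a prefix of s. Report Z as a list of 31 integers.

[31, 5, 4, 3, 2, 1, 0, 5, 4, 3, 2, 1, 0, 0, 3, 2, 1, 0, 0, 0, 0, 1, 0, 0, 1, 0, 0, 4, 3, 2, 1]

Z[0]=31
i=1: fresh scan; Z[1]=5 scan→box=[1,6)
i=2: min(r-i=4, Z[1]=5)=4; Z[2]=4
i=3: min(r-i=3, Z[2]=4)=3; Z[3]=3
i=4: min(r-i=2, Z[3]=3)=2; Z[4]=2
i=5: min(r-i=1, Z[4]=2)=1; Z[5]=1
i=6: fresh scan; Z[6]=0
i=7: fresh scan; Z[7]=5 scan→box=[7,12)
i=8: min(r-i=4, Z[1]=5)=4; Z[8]=4
i=9: min(r-i=3, Z[2]=4)=3; Z[9]=3
i=10: min(r-i=2, Z[3]=3)=2; Z[10]=2
i=11: min(r-i=1, Z[4]=2)=1; Z[11]=1
i=12: fresh scan; Z[12]=0
i=13: fresh scan; Z[13]=0
i=14: fresh scan; Z[14]=3 scan→box=[14,17)
i=15: min(r-i=2, Z[1]=5)=2; Z[15]=2
i=16: min(r-i=1, Z[2]=4)=1; Z[16]=1
i=17: fresh scan; Z[17]=0
i=18: fresh scan; Z[18]=0
i=19: fresh scan; Z[19]=0
i=20: fresh scan; Z[20]=0
i=21: fresh scan; Z[21]=1 scan→box=[21,22)
i=22: fresh scan; Z[22]=0
i=23: fresh scan; Z[23]=0
i=24: fresh scan; Z[24]=1 scan→box=[24,25)
i=25: fresh scan; Z[25]=0
i=26: fresh scan; Z[26]=0
i=27: fresh scan; Z[27]=4 scan→box=[27,31)
i=28: min(r-i=3, Z[1]=5)=3; Z[28]=3
i=29: min(r-i=2, Z[2]=4)=2; Z[29]=2
i=30: min(r-i=1, Z[3]=3)=1; Z[30]=1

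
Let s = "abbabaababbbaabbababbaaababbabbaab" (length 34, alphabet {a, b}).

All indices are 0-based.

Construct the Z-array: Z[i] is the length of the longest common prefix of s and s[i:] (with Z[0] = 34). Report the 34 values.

[34, 0, 0, 2, 0, 1, 2, 0, 3, 0, 0, 0, 1, 6, 0, 0, 2, 0, 4, 0, 0, 1, 1, 2, 0, 5, 0, 0, 4, 0, 0, 1, 2, 0]

Z[0]=34
i=1: outside box; Z[1]=0
i=2: outside box; Z[2]=0
i=3: outside box; Z[3]=2 grow→box=[3,5)
i=4: min(r-i=1, Z[1]=0)=0; Z[4]=0
i=5: outside box; Z[5]=1 grow→box=[5,6)
i=6: outside box; Z[6]=2 grow→box=[6,8)
i=7: min(r-i=1, Z[1]=0)=0; Z[7]=0
i=8: outside box; Z[8]=3 grow→box=[8,11)
i=9: min(r-i=2, Z[1]=0)=0; Z[9]=0
i=10: min(r-i=1, Z[2]=0)=0; Z[10]=0
i=11: outside box; Z[11]=0
i=12: outside box; Z[12]=1 grow→box=[12,13)
i=13: outside box; Z[13]=6 grow→box=[13,19)
i=14: min(r-i=5, Z[1]=0)=0; Z[14]=0
i=15: min(r-i=4, Z[2]=0)=0; Z[15]=0
i=16: min(r-i=3, Z[3]=2)=2; Z[16]=2
i=17: min(r-i=2, Z[4]=0)=0; Z[17]=0
i=18: min(r-i=1, Z[5]=1)=1; Z[18]=4 grow→box=[18,22)
i=19: min(r-i=3, Z[1]=0)=0; Z[19]=0
i=20: min(r-i=2, Z[2]=0)=0; Z[20]=0
i=21: min(r-i=1, Z[3]=2)=1; Z[21]=1
i=22: outside box; Z[22]=1 grow→box=[22,23)
i=23: outside box; Z[23]=2 grow→box=[23,25)
i=24: min(r-i=1, Z[1]=0)=0; Z[24]=0
i=25: outside box; Z[25]=5 grow→box=[25,30)
i=26: min(r-i=4, Z[1]=0)=0; Z[26]=0
i=27: min(r-i=3, Z[2]=0)=0; Z[27]=0
i=28: min(r-i=2, Z[3]=2)=2; Z[28]=4 grow→box=[28,32)
i=29: min(r-i=3, Z[1]=0)=0; Z[29]=0
i=30: min(r-i=2, Z[2]=0)=0; Z[30]=0
i=31: min(r-i=1, Z[3]=2)=1; Z[31]=1
i=32: outside box; Z[32]=2 grow→box=[32,34)
i=33: min(r-i=1, Z[1]=0)=0; Z[33]=0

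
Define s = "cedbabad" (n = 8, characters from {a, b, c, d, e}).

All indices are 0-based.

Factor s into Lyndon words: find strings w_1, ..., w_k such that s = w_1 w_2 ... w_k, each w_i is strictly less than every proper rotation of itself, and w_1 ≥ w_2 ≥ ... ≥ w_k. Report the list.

emit factor 1: 'ced' (i=0, period=3)
emit factor 2: 'b' (i=3, period=1)
emit factor 3: 'abad' (i=4, period=4)

["ced", "b", "abad"]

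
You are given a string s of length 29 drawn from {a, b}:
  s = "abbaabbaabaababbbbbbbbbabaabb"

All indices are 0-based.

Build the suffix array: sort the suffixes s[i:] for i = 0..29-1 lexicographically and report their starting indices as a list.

rank | idx | suffix
   0 |   7 | aabaababbbbbbbbbabaabb
   1 |  10 | aababbbbbbbbbabaabb
   2 |  25 | aabb
   3 |   3 | aabbaabaababbbbbbbbbabaabb
   4 |   8 | abaababbbbbbbbbabaabb
   5 |  23 | abaabb
   6 |  11 | ababbbbbbbbbabaabb
   7 |  26 | abb
   8 |   4 | abbaabaababbbbbbbbbabaabb
   9 |   0 | abbaabbaabaababbbbbbbbbabaabb
  10 |  13 | abbbbbbbbbabaabb
  11 |  28 | b
  12 |   6 | baabaababbbbbbbbbabaabb
  13 |   9 | baababbbbbbbbbabaabb
  14 |  24 | baabb
  15 |   2 | baabbaabaababbbbbbbbbabaabb
  16 |  22 | babaabb
  17 |  12 | babbbbbbbbbabaabb
  18 |  27 | bb
  19 |   5 | bbaabaababbbbbbbbbabaabb
  20 |   1 | bbaabbaabaababbbbbbbbbabaabb
  21 |  21 | bbabaabb
  22 |  20 | bbbabaabb
  23 |  19 | bbbbabaabb
  24 |  18 | bbbbbabaabb
  25 |  17 | bbbbbbabaabb
  26 |  16 | bbbbbbbabaabb
  27 |  15 | bbbbbbbbabaabb
  28 |  14 | bbbbbbbbbabaabb

[7, 10, 25, 3, 8, 23, 11, 26, 4, 0, 13, 28, 6, 9, 24, 2, 22, 12, 27, 5, 1, 21, 20, 19, 18, 17, 16, 15, 14]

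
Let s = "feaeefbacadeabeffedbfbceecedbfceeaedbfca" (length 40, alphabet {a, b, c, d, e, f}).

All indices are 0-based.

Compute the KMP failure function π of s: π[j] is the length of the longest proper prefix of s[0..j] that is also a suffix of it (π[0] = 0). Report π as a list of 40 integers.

[0, 0, 0, 0, 0, 1, 0, 0, 0, 0, 0, 0, 0, 0, 0, 1, 1, 2, 0, 0, 1, 0, 0, 0, 0, 0, 0, 0, 0, 1, 0, 0, 0, 0, 0, 0, 0, 1, 0, 0]

π[0] = 0
j=1 s[j]='e': π[1]=0 (border '')
j=2 s[j]='a': π[2]=0 (border '')
j=3 s[j]='e': π[3]=0 (border '')
j=4 s[j]='e': π[4]=0 (border '')
j=5 s[j]='f': π[5]=1 (border 'f')
j=6 s[j]='b': k: 1→0; π[6]=0 (border '')
j=7 s[j]='a': π[7]=0 (border '')
j=8 s[j]='c': π[8]=0 (border '')
j=9 s[j]='a': π[9]=0 (border '')
j=10 s[j]='d': π[10]=0 (border '')
j=11 s[j]='e': π[11]=0 (border '')
j=12 s[j]='a': π[12]=0 (border '')
j=13 s[j]='b': π[13]=0 (border '')
j=14 s[j]='e': π[14]=0 (border '')
j=15 s[j]='f': π[15]=1 (border 'f')
j=16 s[j]='f': k: 1→0; π[16]=1 (border 'f')
j=17 s[j]='e': π[17]=2 (border 'fe')
j=18 s[j]='d': k: 2→0; π[18]=0 (border '')
j=19 s[j]='b': π[19]=0 (border '')
j=20 s[j]='f': π[20]=1 (border 'f')
j=21 s[j]='b': k: 1→0; π[21]=0 (border '')
j=22 s[j]='c': π[22]=0 (border '')
j=23 s[j]='e': π[23]=0 (border '')
j=24 s[j]='e': π[24]=0 (border '')
j=25 s[j]='c': π[25]=0 (border '')
j=26 s[j]='e': π[26]=0 (border '')
j=27 s[j]='d': π[27]=0 (border '')
j=28 s[j]='b': π[28]=0 (border '')
j=29 s[j]='f': π[29]=1 (border 'f')
j=30 s[j]='c': k: 1→0; π[30]=0 (border '')
j=31 s[j]='e': π[31]=0 (border '')
j=32 s[j]='e': π[32]=0 (border '')
j=33 s[j]='a': π[33]=0 (border '')
j=34 s[j]='e': π[34]=0 (border '')
j=35 s[j]='d': π[35]=0 (border '')
j=36 s[j]='b': π[36]=0 (border '')
j=37 s[j]='f': π[37]=1 (border 'f')
j=38 s[j]='c': k: 1→0; π[38]=0 (border '')
j=39 s[j]='a': π[39]=0 (border '')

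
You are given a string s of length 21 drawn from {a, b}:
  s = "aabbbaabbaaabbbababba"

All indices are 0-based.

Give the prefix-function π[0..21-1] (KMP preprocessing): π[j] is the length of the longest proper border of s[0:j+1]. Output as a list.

[0, 1, 0, 0, 0, 1, 2, 3, 4, 1, 2, 2, 3, 4, 5, 6, 0, 1, 0, 0, 1]

π[0] = 0
j=1 s[j]='a': π[1]=1 (border 'a')
j=2 s[j]='b': k: 1→0; π[2]=0 (border '')
j=3 s[j]='b': π[3]=0 (border '')
j=4 s[j]='b': π[4]=0 (border '')
j=5 s[j]='a': π[5]=1 (border 'a')
j=6 s[j]='a': π[6]=2 (border 'aa')
j=7 s[j]='b': π[7]=3 (border 'aab')
j=8 s[j]='b': π[8]=4 (border 'aabb')
j=9 s[j]='a': k: 4→0; π[9]=1 (border 'a')
j=10 s[j]='a': π[10]=2 (border 'aa')
j=11 s[j]='a': k: 2→1; π[11]=2 (border 'aa')
j=12 s[j]='b': π[12]=3 (border 'aab')
j=13 s[j]='b': π[13]=4 (border 'aabb')
j=14 s[j]='b': π[14]=5 (border 'aabbb')
j=15 s[j]='a': π[15]=6 (border 'aabbba')
j=16 s[j]='b': k: 6→1→0; π[16]=0 (border '')
j=17 s[j]='a': π[17]=1 (border 'a')
j=18 s[j]='b': k: 1→0; π[18]=0 (border '')
j=19 s[j]='b': π[19]=0 (border '')
j=20 s[j]='a': π[20]=1 (border 'a')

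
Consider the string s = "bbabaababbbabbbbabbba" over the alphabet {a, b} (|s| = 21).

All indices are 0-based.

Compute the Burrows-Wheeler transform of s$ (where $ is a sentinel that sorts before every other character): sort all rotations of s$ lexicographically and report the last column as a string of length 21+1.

abbbabbbbabbabb$bbabaa

rank  rotation                last
    0  $bbabaababbbabbbbabbba  a
    1  a$bbabaababbbabbbbabbb  b
    2  aababbbabbbbabbba$bbab  b
    3  abaababbbabbbbabbba$bb  b
    4  ababbbabbbbabbba$bbaba  a
    5  abbba$bbabaababbbabbbb  b
    6  abbbabbbbabbba$bbabaab  b
    7  abbbbabbba$bbabaababbb  b
    8  ba$bbabaababbbabbbbabb  b
    9  baababbbabbbbabbba$bba  a
   10  babaababbbabbbbabbba$b  b
   11  babbba$bbabaababbbabbb  b
   12  babbbabbbbabbba$bbabaa  a
   13  babbbbabbba$bbabaababb  b
   14  bba$bbabaababbbabbbbab  b
   15  bbabaababbbabbbbabbba$  $
   16  bbabbba$bbabaababbbabb  b
   17  bbabbbbabbba$bbabaabab  b
   18  bbba$bbabaababbbabbbba  a
   19  bbbabbba$bbabaababbbab  b
   20  bbbabbbbabbba$bbabaaba  a
   21  bbbbabbba$bbabaababbba  a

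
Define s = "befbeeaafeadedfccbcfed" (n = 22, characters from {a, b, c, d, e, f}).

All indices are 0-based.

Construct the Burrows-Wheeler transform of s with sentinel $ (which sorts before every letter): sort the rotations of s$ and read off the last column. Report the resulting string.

deeacf$cfbeaeeffdbbedac

rank  rotation                 last
    0  $befbeeaafeadedfccbcfed  d
    1  aafeadedfccbcfed$befbee  e
    2  adedfccbcfed$befbeeaafe  e
    3  afeadedfccbcfed$befbeea  a
    4  bcfed$befbeeaafeadedfcc  c
    5  beeaafeadedfccbcfed$bef  f
    6  befbeeaafeadedfccbcfed$  $
    7  cbcfed$befbeeaafeadedfc  c
    8  ccbcfed$befbeeaafeadedf  f
    9  cfed$befbeeaafeadedfccb  b
   10  d$befbeeaafeadedfccbcfe  e
   11  dedfccbcfed$befbeeaafea  a
   12  dfccbcfed$befbeeaafeade  e
   13  eaafeadedfccbcfed$befbe  e
   14  eadedfccbcfed$befbeeaaf  f
   15  ed$befbeeaafeadedfccbcf  f
   16  edfccbcfed$befbeeaafead  d
   17  eeaafeadedfccbcfed$befb  b
   18  efbeeaafeadedfccbcfed$b  b
   19  fbeeaafeadedfccbcfed$be  e
   20  fccbcfed$befbeeaafeaded  d
   21  feadedfccbcfed$befbeeaa  a
   22  fed$befbeeaafeadedfccbc  c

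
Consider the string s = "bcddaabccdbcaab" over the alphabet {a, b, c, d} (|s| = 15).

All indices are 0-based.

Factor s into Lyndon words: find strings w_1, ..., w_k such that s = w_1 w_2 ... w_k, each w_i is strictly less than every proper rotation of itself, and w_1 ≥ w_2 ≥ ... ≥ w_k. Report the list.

emit factor 1: 'bcdd' (i=0, period=4)
emit factor 2: 'aabccdbc' (i=4, period=8)
emit factor 3: 'aab' (i=12, period=3)

["bcdd", "aabccdbc", "aab"]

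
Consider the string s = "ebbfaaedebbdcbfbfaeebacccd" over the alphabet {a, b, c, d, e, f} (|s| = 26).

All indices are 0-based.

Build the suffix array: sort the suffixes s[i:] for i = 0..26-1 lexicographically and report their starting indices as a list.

rank→(start, suffix):
  0 → (4, 'aaedebbdcbfbfaeebacccd')
  1 → (21, 'acccd')
  2 → (5, 'aedebbdcbfbfaeebacccd')
  3 → (17, 'aeebacccd')
  4 → (20, 'bacccd')
  5 → (9, 'bbdcbfbfaeebacccd')
  6 → (1, 'bbfaaedebbdcbfbfaeebacccd')
  7 → (10, 'bdcbfbfaeebacccd')
  8 → (2, 'bfaaedebbdcbfbfaeebacccd')
  9 → (15, 'bfaeebacccd')
  10 → (13, 'bfbfaeebacccd')
  11 → (12, 'cbfbfaeebacccd')
  12 → (22, 'cccd')
  13 → (23, 'ccd')
  14 → (24, 'cd')
  15 → (25, 'd')
  16 → (11, 'dcbfbfaeebacccd')
  17 → (7, 'debbdcbfbfaeebacccd')
  18 → (19, 'ebacccd')
  19 → (8, 'ebbdcbfbfaeebacccd')
  20 → (0, 'ebbfaaedebbdcbfbfaeebacccd')
  21 → (6, 'edebbdcbfbfaeebacccd')
  22 → (18, 'eebacccd')
  23 → (3, 'faaedebbdcbfbfaeebacccd')
  24 → (16, 'faeebacccd')
  25 → (14, 'fbfaeebacccd')

[4, 21, 5, 17, 20, 9, 1, 10, 2, 15, 13, 12, 22, 23, 24, 25, 11, 7, 19, 8, 0, 6, 18, 3, 16, 14]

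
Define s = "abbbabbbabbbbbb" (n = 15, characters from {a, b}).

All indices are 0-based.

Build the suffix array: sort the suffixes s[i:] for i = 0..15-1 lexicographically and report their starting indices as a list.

[0, 4, 8, 14, 3, 7, 13, 2, 6, 12, 1, 5, 11, 10, 9]

rank→(start, suffix):
  0 → (0, 'abbbabbbabbbbbb')
  1 → (4, 'abbbabbbbbb')
  2 → (8, 'abbbbbb')
  3 → (14, 'b')
  4 → (3, 'babbbabbbbbb')
  5 → (7, 'babbbbbb')
  6 → (13, 'bb')
  7 → (2, 'bbabbbabbbbbb')
  8 → (6, 'bbabbbbbb')
  9 → (12, 'bbb')
  10 → (1, 'bbbabbbabbbbbb')
  11 → (5, 'bbbabbbbbb')
  12 → (11, 'bbbb')
  13 → (10, 'bbbbb')
  14 → (9, 'bbbbbb')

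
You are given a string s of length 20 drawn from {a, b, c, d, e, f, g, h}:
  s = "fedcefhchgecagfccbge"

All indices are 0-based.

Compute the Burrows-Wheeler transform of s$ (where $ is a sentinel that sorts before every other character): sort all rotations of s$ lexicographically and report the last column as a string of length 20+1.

eccecfdheggfcg$ebhafc

rank  rotation               last
    0  $fedcefhchgecagfccbge  e
    1  agfccbge$fedcefhchgec  c
    2  bge$fedcefhchgecagfcc  c
    3  cagfccbge$fedcefhchge  e
    4  cbge$fedcefhchgecagfc  c
    5  ccbge$fedcefhchgecagf  f
    6  cefhchgecagfccbge$fed  d
    7  chgecagfccbge$fedcefh  h
    8  dcefhchgecagfccbge$fe  e
    9  e$fedcefhchgecagfccbg  g
   10  ecagfccbge$fedcefhchg  g
   11  edcefhchgecagfccbge$f  f
   12  efhchgecagfccbge$fedc  c
   13  fccbge$fedcefhchgecag  g
   14  fedcefhchgecagfccbge$  $
   15  fhchgecagfccbge$fedce  e
   16  ge$fedcefhchgecagfccb  b
   17  gecagfccbge$fedcefhch  h
   18  gfccbge$fedcefhchgeca  a
   19  hchgecagfccbge$fedcef  f
   20  hgecagfccbge$fedcefhc  c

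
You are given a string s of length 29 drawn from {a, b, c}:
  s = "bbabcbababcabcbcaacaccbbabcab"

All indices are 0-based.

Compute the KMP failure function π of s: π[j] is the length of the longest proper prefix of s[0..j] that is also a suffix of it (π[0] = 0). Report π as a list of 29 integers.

[0, 1, 0, 1, 0, 1, 0, 1, 0, 1, 0, 0, 1, 0, 1, 0, 0, 0, 0, 0, 0, 0, 1, 2, 3, 4, 5, 0, 1]

π[0] = 0
j=1 s[j]='b': π[1]=1 (border 'b')
j=2 s[j]='a': k: 1→0; π[2]=0 (border '')
j=3 s[j]='b': π[3]=1 (border 'b')
j=4 s[j]='c': k: 1→0; π[4]=0 (border '')
j=5 s[j]='b': π[5]=1 (border 'b')
j=6 s[j]='a': k: 1→0; π[6]=0 (border '')
j=7 s[j]='b': π[7]=1 (border 'b')
j=8 s[j]='a': k: 1→0; π[8]=0 (border '')
j=9 s[j]='b': π[9]=1 (border 'b')
j=10 s[j]='c': k: 1→0; π[10]=0 (border '')
j=11 s[j]='a': π[11]=0 (border '')
j=12 s[j]='b': π[12]=1 (border 'b')
j=13 s[j]='c': k: 1→0; π[13]=0 (border '')
j=14 s[j]='b': π[14]=1 (border 'b')
j=15 s[j]='c': k: 1→0; π[15]=0 (border '')
j=16 s[j]='a': π[16]=0 (border '')
j=17 s[j]='a': π[17]=0 (border '')
j=18 s[j]='c': π[18]=0 (border '')
j=19 s[j]='a': π[19]=0 (border '')
j=20 s[j]='c': π[20]=0 (border '')
j=21 s[j]='c': π[21]=0 (border '')
j=22 s[j]='b': π[22]=1 (border 'b')
j=23 s[j]='b': π[23]=2 (border 'bb')
j=24 s[j]='a': π[24]=3 (border 'bba')
j=25 s[j]='b': π[25]=4 (border 'bbab')
j=26 s[j]='c': π[26]=5 (border 'bbabc')
j=27 s[j]='a': k: 5→0; π[27]=0 (border '')
j=28 s[j]='b': π[28]=1 (border 'b')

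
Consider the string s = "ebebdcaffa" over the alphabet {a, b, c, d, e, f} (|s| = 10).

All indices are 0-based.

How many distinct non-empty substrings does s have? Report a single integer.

rank | idx | suffix
   0 |   9 | a
   1 |   6 | affa
   2 |   3 | bdcaffa
   3 |   1 | bebdcaffa
   4 |   5 | caffa
   5 |   4 | dcaffa
   6 |   2 | ebdcaffa
   7 |   0 | ebebdcaffa
   8 |   8 | fa
   9 |   7 | ffa

SA = [9, 6, 3, 1, 5, 4, 2, 0, 8, 7]
i: (SA[i-1],SA[i]) lcp shared
  1: (9,6) 1 'a'
  2: (6,3) 0 ''
  3: (3,1) 1 'b'
  4: (1,5) 0 ''
  5: (5,4) 0 ''
  6: (4,2) 0 ''
  7: (2,0) 2 'eb'
  8: (0,8) 0 ''
  9: (8,7) 1 'f'

n(n+1)/2 = 10·11/2 = 55
Σ LCP = 0 + 1 + 0 + 1 + 0 + 0 + 0 + 2 + 0 + 1 = 5
distinct = 55 − 5 = 50

50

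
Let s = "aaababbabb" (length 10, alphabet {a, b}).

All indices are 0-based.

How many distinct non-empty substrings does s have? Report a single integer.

39

sorted suffixes:
  #0 SA[0]=0  'aaababbabb'
  #1 SA[1]=1  'aababbabb'
  #2 SA[2]=2  'ababbabb'
  #3 SA[3]=7  'abb'
  #4 SA[4]=4  'abbabb'
  #5 SA[5]=9  'b'
  #6 SA[6]=6  'babb'
  #7 SA[7]=3  'babbabb'
  #8 SA[8]=8  'bb'
  #9 SA[9]=5  'bbabb'

SA = [0, 1, 2, 7, 4, 9, 6, 3, 8, 5]
rank  pair      lcp
   1  s[0:],s[1:]  2  'aa'
   2  s[1:],s[2:]  1  'a'
   3  s[2:],s[7:]  2  'ab'
   4  s[7:],s[4:]  3  'abb'
   5  s[4:],s[9:]  0  ''
   6  s[9:],s[6:]  1  'b'
   7  s[6:],s[3:]  4  'babb'
   8  s[3:],s[8:]  1  'b'
   9  s[8:],s[5:]  2  'bb'

n(n+1)/2 = 10·11/2 = 55
Σ LCP = 0 + 2 + 1 + 2 + 3 + 0 + 1 + 4 + 1 + 2 = 16
distinct = 55 − 16 = 39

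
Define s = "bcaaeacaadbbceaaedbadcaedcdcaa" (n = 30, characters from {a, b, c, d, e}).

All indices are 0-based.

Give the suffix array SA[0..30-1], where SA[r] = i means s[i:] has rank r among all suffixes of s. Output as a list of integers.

rank→(start, suffix):
  0 → (29, 'a')
  1 → (28, 'aa')
  2 → (7, 'aadbbceaaedbadcaedcdcaa')
  3 → (2, 'aaeacaadbbceaaedbadcaedcdcaa')
  4 → (14, 'aaedbadcaedcdcaa')
  5 → (5, 'acaadbbceaaedbadcaedcdcaa')
  6 → (8, 'adbbceaaedbadcaedcdcaa')
  7 → (19, 'adcaedcdcaa')
  8 → (3, 'aeacaadbbceaaedbadcaedcdcaa')
  9 → (15, 'aedbadcaedcdcaa')
  10 → (22, 'aedcdcaa')
  11 → (18, 'badcaedcdcaa')
  12 → (10, 'bbceaaedbadcaedcdcaa')
  13 → (0, 'bcaaeacaadbbceaaedbadcaedcdcaa')
  14 → (11, 'bceaaedbadcaedcdcaa')
  15 → (27, 'caa')
  16 → (6, 'caadbbceaaedbadcaedcdcaa')
  17 → (1, 'caaeacaadbbceaaedbadcaedcdcaa')
  18 → (21, 'caedcdcaa')
  19 → (25, 'cdcaa')
  20 → (12, 'ceaaedbadcaedcdcaa')
  21 → (17, 'dbadcaedcdcaa')
  22 → (9, 'dbbceaaedbadcaedcdcaa')
  23 → (26, 'dcaa')
  24 → (20, 'dcaedcdcaa')
  25 → (24, 'dcdcaa')
  26 → (13, 'eaaedbadcaedcdcaa')
  27 → (4, 'eacaadbbceaaedbadcaedcdcaa')
  28 → (16, 'edbadcaedcdcaa')
  29 → (23, 'edcdcaa')

[29, 28, 7, 2, 14, 5, 8, 19, 3, 15, 22, 18, 10, 0, 11, 27, 6, 1, 21, 25, 12, 17, 9, 26, 20, 24, 13, 4, 16, 23]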